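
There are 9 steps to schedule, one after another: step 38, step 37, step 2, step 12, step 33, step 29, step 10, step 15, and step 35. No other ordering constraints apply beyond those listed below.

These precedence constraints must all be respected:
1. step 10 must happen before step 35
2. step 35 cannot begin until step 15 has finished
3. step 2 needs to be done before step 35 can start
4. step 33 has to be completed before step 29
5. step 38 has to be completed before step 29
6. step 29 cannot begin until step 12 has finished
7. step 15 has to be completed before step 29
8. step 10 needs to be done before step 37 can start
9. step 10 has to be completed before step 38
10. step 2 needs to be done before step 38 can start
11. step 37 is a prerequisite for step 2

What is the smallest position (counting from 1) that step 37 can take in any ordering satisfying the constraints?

The only step forced before step 37 (directly or transitively) is step 10.
So at minimum 1 step comes before step 37, putting step 37 no earlier than position 2. That position is achievable by scheduling exactly that predecessor first.

2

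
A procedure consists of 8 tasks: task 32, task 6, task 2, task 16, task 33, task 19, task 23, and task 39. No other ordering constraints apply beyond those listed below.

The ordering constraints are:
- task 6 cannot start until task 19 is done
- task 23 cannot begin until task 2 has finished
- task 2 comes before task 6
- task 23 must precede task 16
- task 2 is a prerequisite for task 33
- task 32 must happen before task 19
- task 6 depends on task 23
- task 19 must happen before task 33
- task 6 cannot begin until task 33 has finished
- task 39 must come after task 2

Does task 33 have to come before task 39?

No

No chain of constraints connects task 33 to task 39 in either direction.
A valid ordering placing task 39 before task 33 exists, so the answer is no.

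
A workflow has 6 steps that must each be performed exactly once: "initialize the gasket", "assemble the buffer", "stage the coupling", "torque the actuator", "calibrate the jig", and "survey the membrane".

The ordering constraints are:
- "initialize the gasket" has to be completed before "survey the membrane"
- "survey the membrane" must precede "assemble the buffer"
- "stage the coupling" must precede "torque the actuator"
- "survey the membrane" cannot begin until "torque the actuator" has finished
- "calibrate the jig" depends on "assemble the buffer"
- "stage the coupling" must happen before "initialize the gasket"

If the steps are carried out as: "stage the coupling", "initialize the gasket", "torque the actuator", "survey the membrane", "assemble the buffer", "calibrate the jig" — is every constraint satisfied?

Yes

Every stated constraint is respected: "stage the coupling" sits at position 1, ahead of "torque the actuator" at position 3, and each of the other listed pairs likewise has the predecessor earlier in the sequence.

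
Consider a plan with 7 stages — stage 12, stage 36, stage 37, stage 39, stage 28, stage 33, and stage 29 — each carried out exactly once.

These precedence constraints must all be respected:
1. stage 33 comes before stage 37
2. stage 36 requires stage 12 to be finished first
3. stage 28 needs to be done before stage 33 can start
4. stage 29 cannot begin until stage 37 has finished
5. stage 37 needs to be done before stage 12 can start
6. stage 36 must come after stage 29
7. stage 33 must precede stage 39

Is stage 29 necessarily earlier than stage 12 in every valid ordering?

No

Stage 29 and stage 12 are not related by any chain of constraints.
There exist valid orderings with stage 12 before stage 29, so stage 29 is not required to come first.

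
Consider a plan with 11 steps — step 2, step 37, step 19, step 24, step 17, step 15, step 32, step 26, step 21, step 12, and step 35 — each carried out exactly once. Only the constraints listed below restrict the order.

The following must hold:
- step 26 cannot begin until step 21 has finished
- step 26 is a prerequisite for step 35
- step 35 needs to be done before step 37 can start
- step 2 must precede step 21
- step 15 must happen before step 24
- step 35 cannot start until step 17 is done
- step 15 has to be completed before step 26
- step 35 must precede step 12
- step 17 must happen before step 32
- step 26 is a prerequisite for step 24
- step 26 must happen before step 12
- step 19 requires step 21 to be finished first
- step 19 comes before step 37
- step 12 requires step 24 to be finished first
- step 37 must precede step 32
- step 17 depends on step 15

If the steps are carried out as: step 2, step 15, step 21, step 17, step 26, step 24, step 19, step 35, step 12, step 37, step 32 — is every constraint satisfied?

Yes

Every stated constraint is respected: step 17 sits at position 4, ahead of step 32 at position 11, and each of the other listed pairs likewise has the predecessor earlier in the sequence.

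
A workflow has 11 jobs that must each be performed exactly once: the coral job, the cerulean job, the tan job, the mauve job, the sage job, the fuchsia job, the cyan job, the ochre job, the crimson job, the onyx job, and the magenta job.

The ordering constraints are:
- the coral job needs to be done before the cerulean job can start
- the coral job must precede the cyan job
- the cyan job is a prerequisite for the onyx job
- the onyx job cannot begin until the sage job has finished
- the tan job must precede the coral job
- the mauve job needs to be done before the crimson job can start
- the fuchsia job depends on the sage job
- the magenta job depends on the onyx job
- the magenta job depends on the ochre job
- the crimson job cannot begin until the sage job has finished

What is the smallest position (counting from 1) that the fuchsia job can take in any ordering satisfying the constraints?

2

Working backwards through the constraints from the fuchsia job, its only required predecessor is the sage job.
With 1 mandatory predecessor, the earliest the fuchsia job can sit is position 1+1 = 2, and placing just that one first achieves it.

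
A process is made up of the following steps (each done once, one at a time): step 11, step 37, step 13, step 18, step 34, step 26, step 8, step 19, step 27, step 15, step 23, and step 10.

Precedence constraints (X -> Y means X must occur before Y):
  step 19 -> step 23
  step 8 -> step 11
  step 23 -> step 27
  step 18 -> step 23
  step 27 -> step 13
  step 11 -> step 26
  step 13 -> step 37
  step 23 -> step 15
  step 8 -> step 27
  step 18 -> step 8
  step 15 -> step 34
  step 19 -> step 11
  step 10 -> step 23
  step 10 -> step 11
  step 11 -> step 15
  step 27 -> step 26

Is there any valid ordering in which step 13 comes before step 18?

There is a dependency chain step 18 → step 23 → step 27 → step 13, so step 13 always comes after step 18.
Hence step 13 can never be scheduled before step 18.

No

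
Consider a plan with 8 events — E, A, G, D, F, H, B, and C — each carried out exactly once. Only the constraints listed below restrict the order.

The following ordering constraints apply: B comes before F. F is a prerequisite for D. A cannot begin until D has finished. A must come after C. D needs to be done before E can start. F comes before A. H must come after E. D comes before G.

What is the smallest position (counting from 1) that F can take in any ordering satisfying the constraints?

Working backwards through the constraints from F, its only required predecessor is B.
With 1 mandatory predecessor, the earliest F can sit is position 1+1 = 2, and placing just that one first achieves it.

2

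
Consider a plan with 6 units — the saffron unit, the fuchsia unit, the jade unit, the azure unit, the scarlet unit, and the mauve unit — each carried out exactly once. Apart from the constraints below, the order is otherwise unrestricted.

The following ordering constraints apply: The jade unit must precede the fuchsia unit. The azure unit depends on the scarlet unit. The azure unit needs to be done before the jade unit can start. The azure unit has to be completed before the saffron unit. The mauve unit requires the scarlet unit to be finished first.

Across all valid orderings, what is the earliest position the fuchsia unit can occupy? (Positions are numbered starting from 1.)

4

Every unit that must precede the fuchsia unit has to come before it. Tracing all chains that end at the fuchsia unit, those units are: the jade unit, the azure unit, the scarlet unit — 3 in total.
So at minimum 3 units come before the fuchsia unit, putting the fuchsia unit no earlier than position 4. That position is achievable by scheduling exactly those predecessors first.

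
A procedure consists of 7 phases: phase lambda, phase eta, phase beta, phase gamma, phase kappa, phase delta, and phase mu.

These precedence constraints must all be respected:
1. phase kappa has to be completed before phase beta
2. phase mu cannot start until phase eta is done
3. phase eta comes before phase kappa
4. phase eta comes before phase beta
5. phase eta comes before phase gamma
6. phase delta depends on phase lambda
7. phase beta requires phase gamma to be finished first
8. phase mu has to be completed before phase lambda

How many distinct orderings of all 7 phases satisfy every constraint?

Phase eta is the only phase with nothing required before it, so every ordering starts there.
Enumerating by repeatedly choosing an available phase (one whose prerequisites are all placed) gives 40 distinct complete orderings.

40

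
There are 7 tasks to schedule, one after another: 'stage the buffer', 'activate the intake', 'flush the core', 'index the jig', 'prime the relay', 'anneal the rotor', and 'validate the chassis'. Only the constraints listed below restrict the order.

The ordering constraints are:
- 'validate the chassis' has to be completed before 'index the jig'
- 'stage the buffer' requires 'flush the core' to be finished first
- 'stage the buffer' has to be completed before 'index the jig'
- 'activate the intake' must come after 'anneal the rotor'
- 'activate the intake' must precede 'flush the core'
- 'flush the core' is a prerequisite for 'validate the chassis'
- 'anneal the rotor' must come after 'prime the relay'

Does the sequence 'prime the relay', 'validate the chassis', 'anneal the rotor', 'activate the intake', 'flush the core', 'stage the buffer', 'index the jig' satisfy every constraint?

In the proposed order, 'validate the chassis' appears before 'flush the core'.
That contradicts the constraint that 'flush the core' must precede 'validate the chassis'.

No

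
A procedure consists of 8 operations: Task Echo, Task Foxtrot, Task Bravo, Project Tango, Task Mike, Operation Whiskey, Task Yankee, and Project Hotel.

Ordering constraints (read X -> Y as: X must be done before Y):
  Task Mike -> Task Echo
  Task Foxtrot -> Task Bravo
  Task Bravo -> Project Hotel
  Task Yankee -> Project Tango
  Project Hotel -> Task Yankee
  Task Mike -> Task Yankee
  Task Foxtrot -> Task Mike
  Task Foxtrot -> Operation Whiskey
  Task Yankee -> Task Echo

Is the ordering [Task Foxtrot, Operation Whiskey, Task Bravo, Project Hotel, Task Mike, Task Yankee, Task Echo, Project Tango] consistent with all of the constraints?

Every stated constraint is respected: Task Foxtrot sits at position 1, ahead of Task Mike at position 5, and each of the other listed pairs likewise has the predecessor earlier in the sequence.

Yes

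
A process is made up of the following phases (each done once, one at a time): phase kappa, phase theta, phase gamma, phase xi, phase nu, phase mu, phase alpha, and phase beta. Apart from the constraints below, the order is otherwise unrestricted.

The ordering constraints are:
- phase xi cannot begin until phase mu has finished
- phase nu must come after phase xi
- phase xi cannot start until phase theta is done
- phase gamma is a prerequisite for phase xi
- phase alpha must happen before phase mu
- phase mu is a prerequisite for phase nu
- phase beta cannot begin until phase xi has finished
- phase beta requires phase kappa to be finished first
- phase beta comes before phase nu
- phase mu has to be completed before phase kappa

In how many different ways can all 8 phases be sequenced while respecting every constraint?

32

The phases with no prerequisites are phase theta, phase gamma, phase alpha; any of them can be placed first.
Counting all ways to extend the partial order to a total order gives 32.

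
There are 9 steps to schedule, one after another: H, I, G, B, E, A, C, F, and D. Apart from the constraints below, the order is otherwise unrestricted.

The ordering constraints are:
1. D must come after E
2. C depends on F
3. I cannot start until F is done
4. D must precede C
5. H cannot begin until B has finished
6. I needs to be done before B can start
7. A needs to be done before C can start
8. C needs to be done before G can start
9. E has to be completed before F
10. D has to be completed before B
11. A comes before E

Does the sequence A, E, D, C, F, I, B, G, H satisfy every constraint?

The sequence places C ahead of F.
Since F is required before C, the ordering is invalid.

No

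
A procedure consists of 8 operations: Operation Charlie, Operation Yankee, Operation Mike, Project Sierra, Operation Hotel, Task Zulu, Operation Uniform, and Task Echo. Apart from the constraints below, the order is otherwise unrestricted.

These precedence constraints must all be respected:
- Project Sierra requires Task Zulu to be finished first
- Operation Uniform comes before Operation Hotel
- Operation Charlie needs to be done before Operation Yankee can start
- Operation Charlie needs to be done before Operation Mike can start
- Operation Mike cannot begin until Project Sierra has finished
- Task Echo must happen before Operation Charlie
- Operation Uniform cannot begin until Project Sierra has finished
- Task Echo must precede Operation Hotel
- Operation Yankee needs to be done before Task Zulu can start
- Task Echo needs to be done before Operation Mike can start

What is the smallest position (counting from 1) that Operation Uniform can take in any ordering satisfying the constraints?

6

Every operation that must precede Operation Uniform has to come before it. Tracing all chains that end at Operation Uniform, those operations are: Operation Charlie, Operation Yankee, Project Sierra, Task Zulu, Task Echo — 5 in total.
So at minimum 5 operations come before Operation Uniform, putting Operation Uniform no earlier than position 6. That position is achievable by scheduling exactly those predecessors first.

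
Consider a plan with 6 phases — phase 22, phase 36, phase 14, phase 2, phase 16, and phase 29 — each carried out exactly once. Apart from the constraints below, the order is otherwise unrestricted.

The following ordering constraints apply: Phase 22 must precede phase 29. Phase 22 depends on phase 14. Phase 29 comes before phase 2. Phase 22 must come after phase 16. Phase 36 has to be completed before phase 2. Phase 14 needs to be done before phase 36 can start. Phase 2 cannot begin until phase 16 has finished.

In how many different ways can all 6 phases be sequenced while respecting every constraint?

2 phases have no prerequisites (phase 14, phase 16), so any of them could come first.
Enumerating by repeatedly choosing an available phase (one whose prerequisites are all placed) gives 7 distinct complete orderings.

7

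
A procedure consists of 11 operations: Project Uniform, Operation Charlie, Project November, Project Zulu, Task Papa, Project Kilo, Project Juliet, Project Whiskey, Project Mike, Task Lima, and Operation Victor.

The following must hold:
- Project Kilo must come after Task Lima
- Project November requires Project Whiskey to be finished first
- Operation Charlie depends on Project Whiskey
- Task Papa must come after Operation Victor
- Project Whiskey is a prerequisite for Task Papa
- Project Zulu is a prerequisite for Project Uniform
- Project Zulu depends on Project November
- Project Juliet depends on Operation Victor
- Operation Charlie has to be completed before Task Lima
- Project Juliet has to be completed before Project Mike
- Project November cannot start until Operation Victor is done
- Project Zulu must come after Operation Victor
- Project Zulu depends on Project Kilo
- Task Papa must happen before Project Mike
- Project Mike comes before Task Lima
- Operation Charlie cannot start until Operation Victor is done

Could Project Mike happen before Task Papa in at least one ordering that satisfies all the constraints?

No

Following Task Papa → Project Mike, Task Papa must precede Project Mike in every valid ordering.
Hence Project Mike can never be scheduled before Task Papa.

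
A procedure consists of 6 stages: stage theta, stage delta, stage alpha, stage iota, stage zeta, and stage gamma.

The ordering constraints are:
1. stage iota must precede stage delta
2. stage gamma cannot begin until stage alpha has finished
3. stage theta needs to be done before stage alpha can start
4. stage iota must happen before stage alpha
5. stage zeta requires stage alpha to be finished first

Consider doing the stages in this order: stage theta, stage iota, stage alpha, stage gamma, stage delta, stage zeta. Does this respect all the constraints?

Yes

Going through the constraints one by one, each required predecessor appears earlier in the sequence than its dependent — e.g. stage alpha (position 3) is before stage zeta (position 6), as required.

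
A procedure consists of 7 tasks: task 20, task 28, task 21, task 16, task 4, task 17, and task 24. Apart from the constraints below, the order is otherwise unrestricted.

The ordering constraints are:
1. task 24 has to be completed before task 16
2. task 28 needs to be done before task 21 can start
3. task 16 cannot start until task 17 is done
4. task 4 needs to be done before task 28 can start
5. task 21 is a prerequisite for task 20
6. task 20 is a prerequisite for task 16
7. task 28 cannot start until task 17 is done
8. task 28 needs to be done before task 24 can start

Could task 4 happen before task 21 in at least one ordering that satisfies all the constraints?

The constraints force task 4 before task 21, so yes — every valid ordering has task 4 earlier.

Yes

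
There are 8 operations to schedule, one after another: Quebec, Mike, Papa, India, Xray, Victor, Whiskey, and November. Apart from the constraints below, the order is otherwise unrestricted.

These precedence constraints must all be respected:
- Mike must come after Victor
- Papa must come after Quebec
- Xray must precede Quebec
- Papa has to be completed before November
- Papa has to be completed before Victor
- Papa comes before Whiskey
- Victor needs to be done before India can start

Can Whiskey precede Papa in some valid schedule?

No

Following Papa → Whiskey, Papa must precede Whiskey in every valid ordering.
Hence Whiskey can never be scheduled before Papa.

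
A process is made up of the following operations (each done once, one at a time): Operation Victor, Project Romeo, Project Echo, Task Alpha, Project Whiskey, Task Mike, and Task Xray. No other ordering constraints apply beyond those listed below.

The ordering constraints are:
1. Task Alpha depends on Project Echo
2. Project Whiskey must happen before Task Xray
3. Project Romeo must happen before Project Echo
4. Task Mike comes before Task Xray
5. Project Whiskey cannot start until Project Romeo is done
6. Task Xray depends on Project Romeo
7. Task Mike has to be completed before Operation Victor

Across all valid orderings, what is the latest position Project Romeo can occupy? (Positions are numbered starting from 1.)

The operations that are forced after Project Romeo, directly or by a chain of constraints, are Project Echo, Task Alpha, Project Whiskey, Task Xray. That's 4 operations.
So at least 4 operations follow Project Romeo, putting Project Romeo no later than position 3. That position is achievable by scheduling everything else first.

3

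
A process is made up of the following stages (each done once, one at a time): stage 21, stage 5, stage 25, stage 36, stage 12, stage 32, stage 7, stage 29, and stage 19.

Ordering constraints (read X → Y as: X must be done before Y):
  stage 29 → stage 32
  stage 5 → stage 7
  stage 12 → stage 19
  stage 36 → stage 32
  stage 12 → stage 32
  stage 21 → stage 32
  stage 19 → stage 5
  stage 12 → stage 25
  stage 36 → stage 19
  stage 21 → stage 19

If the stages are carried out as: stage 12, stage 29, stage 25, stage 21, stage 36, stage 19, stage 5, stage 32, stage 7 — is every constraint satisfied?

Yes

Every stated constraint is respected: stage 12 sits at position 1, ahead of stage 32 at position 8, and each of the other listed pairs likewise has the predecessor earlier in the sequence.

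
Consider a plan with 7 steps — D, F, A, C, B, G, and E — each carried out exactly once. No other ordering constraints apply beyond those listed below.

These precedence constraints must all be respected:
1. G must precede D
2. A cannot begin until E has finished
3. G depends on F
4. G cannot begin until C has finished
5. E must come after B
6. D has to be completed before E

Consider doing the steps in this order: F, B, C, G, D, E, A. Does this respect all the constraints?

Every stated constraint is respected: B sits at position 2, ahead of E at position 6, and each of the other listed pairs likewise has the predecessor earlier in the sequence.

Yes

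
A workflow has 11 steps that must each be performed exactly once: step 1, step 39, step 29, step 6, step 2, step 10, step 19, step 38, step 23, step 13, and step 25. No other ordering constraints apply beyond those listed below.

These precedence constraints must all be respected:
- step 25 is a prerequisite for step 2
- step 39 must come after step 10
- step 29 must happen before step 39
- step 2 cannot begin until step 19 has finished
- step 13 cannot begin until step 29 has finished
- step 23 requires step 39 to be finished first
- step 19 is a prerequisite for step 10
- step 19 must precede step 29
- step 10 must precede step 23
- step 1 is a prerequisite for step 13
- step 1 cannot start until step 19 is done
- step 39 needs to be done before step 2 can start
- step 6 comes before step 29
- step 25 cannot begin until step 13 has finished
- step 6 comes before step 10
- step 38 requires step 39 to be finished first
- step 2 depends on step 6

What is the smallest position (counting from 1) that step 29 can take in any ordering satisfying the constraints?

The steps that are forced before step 29, directly or transitively, are step 6, step 19. That's 2 steps.
With 2 mandatory predecessors, the earliest step 29 can sit is position 2+1 = 3, and placing just those 2 first achieves it.

3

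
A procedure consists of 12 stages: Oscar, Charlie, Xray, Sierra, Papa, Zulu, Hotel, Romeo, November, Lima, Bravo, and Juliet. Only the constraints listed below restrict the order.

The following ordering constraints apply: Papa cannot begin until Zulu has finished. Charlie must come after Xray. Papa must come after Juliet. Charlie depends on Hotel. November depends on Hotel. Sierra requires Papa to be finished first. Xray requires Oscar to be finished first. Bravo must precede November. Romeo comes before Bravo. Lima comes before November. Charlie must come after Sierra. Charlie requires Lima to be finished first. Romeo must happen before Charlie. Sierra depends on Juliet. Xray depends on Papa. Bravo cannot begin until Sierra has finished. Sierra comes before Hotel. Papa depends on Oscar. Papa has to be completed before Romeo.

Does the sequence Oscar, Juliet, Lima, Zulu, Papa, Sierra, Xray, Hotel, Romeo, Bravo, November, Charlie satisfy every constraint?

Every stated constraint is respected: Lima sits at position 3, ahead of Charlie at position 12, and each of the other listed pairs likewise has the predecessor earlier in the sequence.

Yes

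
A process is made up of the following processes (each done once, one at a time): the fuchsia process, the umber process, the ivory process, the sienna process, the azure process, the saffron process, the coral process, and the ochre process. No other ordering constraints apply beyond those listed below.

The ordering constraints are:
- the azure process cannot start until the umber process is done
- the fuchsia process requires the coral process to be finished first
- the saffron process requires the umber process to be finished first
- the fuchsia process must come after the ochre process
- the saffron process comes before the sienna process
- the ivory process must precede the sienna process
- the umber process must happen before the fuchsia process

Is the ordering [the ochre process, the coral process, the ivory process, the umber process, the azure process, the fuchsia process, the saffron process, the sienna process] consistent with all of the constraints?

Yes

Going through the constraints one by one, each required predecessor appears earlier in the sequence than its dependent — e.g. the ochre process (position 1) is before the fuchsia process (position 6), as required.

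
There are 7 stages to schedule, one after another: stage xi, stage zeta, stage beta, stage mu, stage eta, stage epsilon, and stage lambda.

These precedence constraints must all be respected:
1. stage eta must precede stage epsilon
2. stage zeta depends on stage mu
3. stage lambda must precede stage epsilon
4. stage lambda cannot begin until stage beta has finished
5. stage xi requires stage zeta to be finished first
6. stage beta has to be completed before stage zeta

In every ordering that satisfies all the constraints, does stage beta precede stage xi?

Yes

Following the dependencies: stage beta → stage zeta → stage xi.
Hence stage beta necessarily comes before stage xi.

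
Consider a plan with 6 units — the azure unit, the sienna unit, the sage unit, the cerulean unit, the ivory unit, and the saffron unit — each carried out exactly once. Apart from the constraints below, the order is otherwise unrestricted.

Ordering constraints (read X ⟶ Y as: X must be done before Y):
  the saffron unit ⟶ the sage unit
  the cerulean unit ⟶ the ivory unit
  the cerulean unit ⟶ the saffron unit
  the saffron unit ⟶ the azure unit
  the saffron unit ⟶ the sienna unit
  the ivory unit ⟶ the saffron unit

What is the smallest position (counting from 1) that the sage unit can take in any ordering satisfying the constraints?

4

Working backwards through the constraints from the sage unit, its full set of required predecessors is the cerulean unit, the ivory unit, the saffron unit — 3 of them.
With 3 mandatory predecessors, the earliest the sage unit can sit is position 3+1 = 4, and placing just those 3 first achieves it.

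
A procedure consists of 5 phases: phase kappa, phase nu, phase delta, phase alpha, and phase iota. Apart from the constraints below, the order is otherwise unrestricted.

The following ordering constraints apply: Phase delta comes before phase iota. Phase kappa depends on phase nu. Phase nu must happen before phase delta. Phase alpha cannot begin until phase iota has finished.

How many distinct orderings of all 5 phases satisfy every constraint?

4

Phase nu is the only phase with nothing required before it, so every ordering starts there.
Counting all ways to extend the partial order to a total order gives 4.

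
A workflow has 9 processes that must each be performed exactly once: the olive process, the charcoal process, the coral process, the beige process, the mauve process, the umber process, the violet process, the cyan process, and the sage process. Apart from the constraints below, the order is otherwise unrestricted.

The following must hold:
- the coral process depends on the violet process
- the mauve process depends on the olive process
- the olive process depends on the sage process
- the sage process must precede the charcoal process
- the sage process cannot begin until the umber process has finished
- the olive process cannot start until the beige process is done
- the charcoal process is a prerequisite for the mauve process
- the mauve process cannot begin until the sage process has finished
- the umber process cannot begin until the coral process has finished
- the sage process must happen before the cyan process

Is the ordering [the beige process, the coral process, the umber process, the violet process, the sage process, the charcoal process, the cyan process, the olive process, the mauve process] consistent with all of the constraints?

The sequence places the coral process ahead of the violet process.
That contradicts the constraint that the violet process must precede the coral process.

No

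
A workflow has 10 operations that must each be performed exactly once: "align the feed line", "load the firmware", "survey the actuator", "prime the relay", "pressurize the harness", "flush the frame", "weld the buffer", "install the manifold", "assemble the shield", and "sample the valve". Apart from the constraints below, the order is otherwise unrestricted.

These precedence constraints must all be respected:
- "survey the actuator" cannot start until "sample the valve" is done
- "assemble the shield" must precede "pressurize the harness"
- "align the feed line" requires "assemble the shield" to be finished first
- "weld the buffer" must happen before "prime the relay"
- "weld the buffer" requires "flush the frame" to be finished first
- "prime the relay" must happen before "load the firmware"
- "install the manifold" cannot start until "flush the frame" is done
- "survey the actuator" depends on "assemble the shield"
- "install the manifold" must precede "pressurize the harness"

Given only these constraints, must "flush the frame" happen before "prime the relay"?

Following the dependencies: "flush the frame" → "weld the buffer" → "prime the relay".
That forces "flush the frame" before "prime the relay" in every valid schedule.

Yes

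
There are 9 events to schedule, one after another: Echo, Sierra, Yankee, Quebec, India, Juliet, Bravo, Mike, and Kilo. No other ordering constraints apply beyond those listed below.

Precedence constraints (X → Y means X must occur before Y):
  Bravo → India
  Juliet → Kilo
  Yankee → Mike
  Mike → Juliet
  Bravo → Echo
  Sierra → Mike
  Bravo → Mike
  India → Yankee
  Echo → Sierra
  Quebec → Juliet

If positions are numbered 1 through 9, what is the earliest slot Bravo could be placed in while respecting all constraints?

1

Bravo has no prerequisites at all, so it can go in position 1.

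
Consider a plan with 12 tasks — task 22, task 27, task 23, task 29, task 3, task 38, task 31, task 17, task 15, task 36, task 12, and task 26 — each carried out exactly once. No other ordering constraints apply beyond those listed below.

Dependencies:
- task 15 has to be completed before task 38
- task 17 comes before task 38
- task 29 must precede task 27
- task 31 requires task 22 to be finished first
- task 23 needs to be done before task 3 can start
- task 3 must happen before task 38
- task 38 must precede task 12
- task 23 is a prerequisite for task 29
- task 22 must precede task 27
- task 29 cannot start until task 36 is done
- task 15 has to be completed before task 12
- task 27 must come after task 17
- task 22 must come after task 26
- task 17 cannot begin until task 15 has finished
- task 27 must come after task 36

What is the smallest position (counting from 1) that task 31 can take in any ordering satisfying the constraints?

3

Working backwards through the constraints from task 31, its full set of required predecessors is task 22, task 26 — 2 of them.
So at minimum 2 tasks come before task 31, putting task 31 no earlier than position 3. That position is achievable by scheduling exactly those predecessors first.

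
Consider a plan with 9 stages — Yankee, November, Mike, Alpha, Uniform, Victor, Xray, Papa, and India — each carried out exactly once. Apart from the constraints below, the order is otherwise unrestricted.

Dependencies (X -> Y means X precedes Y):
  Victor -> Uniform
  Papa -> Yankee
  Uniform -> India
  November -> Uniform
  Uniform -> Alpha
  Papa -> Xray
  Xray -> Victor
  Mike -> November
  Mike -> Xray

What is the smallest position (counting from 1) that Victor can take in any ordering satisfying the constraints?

The stages that are forced before Victor, directly or transitively, are Mike, Xray, Papa. That's 3 stages.
So at minimum 3 stages come before Victor, putting Victor no earlier than position 4. That position is achievable by scheduling exactly those predecessors first.

4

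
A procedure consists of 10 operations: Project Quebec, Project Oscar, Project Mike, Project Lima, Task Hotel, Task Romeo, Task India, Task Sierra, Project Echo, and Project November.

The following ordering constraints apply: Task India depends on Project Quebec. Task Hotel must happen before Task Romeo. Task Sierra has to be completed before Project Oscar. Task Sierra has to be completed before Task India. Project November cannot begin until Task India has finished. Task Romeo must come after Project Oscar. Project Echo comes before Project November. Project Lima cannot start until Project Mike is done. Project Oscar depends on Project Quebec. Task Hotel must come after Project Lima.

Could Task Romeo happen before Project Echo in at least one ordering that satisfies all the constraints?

The constraints leave Task Romeo and Project Echo unordered relative to each other; nothing requires Project Echo earlier.
That means at least one valid schedule has Task Romeo before Project Echo.

Yes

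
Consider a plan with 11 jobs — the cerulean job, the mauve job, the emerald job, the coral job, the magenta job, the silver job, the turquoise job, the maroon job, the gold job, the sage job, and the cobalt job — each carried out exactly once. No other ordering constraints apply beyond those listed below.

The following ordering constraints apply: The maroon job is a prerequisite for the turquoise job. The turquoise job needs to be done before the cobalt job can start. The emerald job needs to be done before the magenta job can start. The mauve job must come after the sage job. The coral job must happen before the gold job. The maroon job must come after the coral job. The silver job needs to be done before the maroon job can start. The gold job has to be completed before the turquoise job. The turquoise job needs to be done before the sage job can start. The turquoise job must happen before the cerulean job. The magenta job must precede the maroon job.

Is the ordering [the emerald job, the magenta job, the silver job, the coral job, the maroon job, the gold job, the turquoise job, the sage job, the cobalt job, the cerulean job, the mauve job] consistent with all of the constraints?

Yes

Checking each listed constraint against this order: for instance, the turquoise job is in position 7 and the cerulean job in position 10, so that constraint holds — and the remaining constraints check out the same way.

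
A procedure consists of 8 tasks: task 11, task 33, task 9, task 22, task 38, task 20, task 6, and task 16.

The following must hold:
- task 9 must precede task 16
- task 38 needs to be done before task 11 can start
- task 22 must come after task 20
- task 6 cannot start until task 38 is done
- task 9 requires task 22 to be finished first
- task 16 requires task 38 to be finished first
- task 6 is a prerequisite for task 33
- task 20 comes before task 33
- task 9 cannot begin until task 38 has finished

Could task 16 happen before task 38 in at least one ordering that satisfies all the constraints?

No

Following task 38 → task 16, task 38 must precede task 16 in every valid ordering.
So no valid ordering can have task 16 before task 38.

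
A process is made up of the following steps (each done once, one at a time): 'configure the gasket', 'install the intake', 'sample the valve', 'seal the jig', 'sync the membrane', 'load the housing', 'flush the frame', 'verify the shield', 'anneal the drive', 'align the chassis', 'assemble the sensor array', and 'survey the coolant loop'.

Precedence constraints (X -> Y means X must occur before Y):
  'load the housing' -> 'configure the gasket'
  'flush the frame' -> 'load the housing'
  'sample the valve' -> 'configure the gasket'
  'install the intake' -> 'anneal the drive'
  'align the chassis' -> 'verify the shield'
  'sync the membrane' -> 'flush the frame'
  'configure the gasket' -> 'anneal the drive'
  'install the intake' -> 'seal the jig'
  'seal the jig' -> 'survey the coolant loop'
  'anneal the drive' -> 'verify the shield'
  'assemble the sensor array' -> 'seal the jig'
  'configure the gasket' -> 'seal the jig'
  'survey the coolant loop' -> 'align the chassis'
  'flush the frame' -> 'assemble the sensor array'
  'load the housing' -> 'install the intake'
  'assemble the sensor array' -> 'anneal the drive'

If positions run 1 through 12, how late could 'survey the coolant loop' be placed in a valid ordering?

10

Following every chain forward from 'survey the coolant loop', the steps that must come later are 'verify the shield', 'align the chassis' — 2 of them.
So at least 2 steps follow 'survey the coolant loop', putting 'survey the coolant loop' no later than position 10. That position is achievable by scheduling everything else first.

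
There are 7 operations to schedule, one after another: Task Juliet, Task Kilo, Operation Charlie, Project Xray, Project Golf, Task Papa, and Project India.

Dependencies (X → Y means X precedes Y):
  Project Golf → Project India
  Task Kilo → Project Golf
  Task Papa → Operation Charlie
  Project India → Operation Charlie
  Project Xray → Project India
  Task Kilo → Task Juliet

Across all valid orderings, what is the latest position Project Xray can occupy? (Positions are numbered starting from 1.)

The operations that are forced after Project Xray, directly or by a chain of constraints, are Operation Charlie, Project India. That's 2 operations.
So at least 2 operations follow Project Xray, putting Project Xray no later than position 5. That position is achievable by scheduling everything else first.

5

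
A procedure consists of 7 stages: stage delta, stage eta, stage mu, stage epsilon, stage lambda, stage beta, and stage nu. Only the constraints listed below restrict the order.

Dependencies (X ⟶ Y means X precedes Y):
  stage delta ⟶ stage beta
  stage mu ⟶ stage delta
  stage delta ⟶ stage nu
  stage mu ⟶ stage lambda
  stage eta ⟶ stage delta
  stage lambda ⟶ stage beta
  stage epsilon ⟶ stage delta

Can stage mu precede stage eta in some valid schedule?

Yes

The constraints leave stage mu and stage eta unordered relative to each other; nothing requires stage eta earlier.
So a valid ordering placing stage mu earlier than stage eta exists.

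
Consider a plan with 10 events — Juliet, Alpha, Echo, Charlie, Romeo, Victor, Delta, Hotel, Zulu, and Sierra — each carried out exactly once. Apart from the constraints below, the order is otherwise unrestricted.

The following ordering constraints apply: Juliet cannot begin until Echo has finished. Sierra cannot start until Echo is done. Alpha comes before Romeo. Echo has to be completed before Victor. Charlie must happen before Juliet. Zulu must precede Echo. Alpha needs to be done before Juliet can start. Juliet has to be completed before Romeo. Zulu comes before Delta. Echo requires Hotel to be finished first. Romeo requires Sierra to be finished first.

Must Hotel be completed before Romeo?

Yes

Following the dependencies: Hotel → Echo → Juliet → Romeo.
Hence Hotel necessarily comes before Romeo.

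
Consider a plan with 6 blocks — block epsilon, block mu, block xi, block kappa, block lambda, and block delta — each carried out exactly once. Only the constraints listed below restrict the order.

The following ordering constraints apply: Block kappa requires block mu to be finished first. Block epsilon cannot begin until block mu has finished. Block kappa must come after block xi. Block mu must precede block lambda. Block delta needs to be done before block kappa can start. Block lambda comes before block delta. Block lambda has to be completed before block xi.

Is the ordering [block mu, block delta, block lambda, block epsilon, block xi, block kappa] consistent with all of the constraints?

In the proposed order, block delta appears before block lambda.
Since block lambda is required before block delta, the ordering is invalid.

No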